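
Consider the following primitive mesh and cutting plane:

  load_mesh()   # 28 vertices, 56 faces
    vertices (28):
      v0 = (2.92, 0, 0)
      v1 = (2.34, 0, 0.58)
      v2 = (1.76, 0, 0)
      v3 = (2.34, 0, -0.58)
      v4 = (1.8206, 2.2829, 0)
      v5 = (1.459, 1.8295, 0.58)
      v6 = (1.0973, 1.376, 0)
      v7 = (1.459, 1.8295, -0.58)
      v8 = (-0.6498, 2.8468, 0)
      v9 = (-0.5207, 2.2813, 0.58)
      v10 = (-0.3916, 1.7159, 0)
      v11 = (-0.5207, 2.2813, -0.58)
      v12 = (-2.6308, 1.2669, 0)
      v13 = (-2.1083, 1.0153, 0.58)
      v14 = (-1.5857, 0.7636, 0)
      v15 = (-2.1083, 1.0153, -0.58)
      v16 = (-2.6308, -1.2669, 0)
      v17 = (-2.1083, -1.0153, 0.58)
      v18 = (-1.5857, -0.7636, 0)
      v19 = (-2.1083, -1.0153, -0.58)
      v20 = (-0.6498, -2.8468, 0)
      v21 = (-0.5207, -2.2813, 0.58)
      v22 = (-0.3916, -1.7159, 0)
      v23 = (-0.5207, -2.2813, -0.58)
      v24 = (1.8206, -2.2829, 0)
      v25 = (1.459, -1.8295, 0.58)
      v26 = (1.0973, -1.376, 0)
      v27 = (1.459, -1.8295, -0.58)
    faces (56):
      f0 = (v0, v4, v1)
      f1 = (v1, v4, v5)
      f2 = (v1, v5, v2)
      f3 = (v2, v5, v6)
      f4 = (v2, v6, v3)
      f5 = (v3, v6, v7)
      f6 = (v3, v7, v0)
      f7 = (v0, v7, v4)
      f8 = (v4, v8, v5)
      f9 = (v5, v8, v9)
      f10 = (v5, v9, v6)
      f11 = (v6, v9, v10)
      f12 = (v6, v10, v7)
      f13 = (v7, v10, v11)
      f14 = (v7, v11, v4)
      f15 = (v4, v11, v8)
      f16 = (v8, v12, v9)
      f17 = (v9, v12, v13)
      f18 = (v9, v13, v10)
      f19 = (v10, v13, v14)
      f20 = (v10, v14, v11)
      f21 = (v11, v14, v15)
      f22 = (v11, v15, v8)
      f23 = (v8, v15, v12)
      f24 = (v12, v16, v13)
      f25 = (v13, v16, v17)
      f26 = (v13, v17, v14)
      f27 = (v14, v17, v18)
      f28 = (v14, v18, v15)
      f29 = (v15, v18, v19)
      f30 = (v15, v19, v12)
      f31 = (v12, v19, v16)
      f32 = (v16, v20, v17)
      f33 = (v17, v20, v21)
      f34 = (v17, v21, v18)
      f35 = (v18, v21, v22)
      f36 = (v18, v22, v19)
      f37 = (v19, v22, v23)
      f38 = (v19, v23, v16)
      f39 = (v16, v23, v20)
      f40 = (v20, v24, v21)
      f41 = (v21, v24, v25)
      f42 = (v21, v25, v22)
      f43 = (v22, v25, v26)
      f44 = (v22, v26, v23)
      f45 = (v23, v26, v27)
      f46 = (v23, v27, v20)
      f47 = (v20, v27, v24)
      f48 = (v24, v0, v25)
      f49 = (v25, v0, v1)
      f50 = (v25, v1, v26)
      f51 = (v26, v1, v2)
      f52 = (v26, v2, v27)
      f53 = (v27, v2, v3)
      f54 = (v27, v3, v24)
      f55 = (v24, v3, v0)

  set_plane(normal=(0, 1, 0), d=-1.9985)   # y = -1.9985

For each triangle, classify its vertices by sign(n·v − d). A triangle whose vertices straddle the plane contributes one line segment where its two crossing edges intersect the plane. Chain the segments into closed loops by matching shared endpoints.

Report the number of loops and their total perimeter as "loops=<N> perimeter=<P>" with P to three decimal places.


loops=1 perimeter=8.310

Straddling triangles (16 of 56):
  (v16,v20,v17) [+-+] → (-1.71346, -1.9985, 0)–(-1.32534, -1.9985, 0.26864)  len=0.4720
  (v17,v20,v21) [+--] → (-1.32534, -1.9985, 0.26864)–(-0.875339, -1.9985, 0.58)  len=0.5472
  (v17,v21,v18) [+-+] → (-0.875339, -1.9985, 0.58)–(-0.719146, -1.9985, 0.471926)  len=0.1899
  (v18,v21,v22) [+-+] → (-0.719146, -1.9985, 0.471926)–(-0.456127, -1.9985, 0.289897)  len=0.3199
  (v19,v22,v23) [++-] → (-0.456127, -1.9985, -0.289897)–(-0.875339, -1.9985, -0.58)  len=0.5098
  (v19,v23,v16) [+-+] → (-0.875339, -1.9985, -0.58)–(-1.10897, -1.9985, -0.418304)  len=0.2841
  (v16,v23,v20) [+--] → (-1.10897, -1.9985, -0.418304)–(-1.71346, -1.9985, 0)  len=0.7351
  (v21,v24,v25) [--+] → (1.59378, -1.9985, 0.363811)–(0.718475, -1.9985, 0.58)  len=0.9016
  (v21,v25,v22) [-++] → (0.718475, -1.9985, 0.58)–(-0.456127, -1.9985, 0.289897)  len=1.2099
  (v22,v26,v23) [++-] → (-0.0152649, -1.9985, -0.398818)–(-0.456127, -1.9985, -0.289897)  len=0.4541
  (v23,v26,v27) [-++] → (-0.0152649, -1.9985, -0.398818)–(0.718475, -1.9985, -0.58)  len=0.7558
  (v23,v27,v20) [-+-] → (0.718475, -1.9985, -0.58)–(1.10867, -1.9985, -0.483647)  len=0.4019
  (v20,v27,v24) [-+-] → (1.10867, -1.9985, -0.483647)–(1.59378, -1.9985, -0.363811)  len=0.4997
  (v24,v0,v25) [-++] → (1.95756, -1.9985, 0)–(1.59378, -1.9985, 0.363811)  len=0.5145
  (v27,v3,v24) [++-] → (1.88531, -1.9985, -0.0722555)–(1.59378, -1.9985, -0.363811)  len=0.4123
  (v24,v3,v0) [-++] → (1.88531, -1.9985, -0.0722555)–(1.95756, -1.9985, 0)  len=0.1022

Chained into 1 loop(s):
  loop 1: 16 segments, perimeter = 8.3101
Total perimeter = 8.310


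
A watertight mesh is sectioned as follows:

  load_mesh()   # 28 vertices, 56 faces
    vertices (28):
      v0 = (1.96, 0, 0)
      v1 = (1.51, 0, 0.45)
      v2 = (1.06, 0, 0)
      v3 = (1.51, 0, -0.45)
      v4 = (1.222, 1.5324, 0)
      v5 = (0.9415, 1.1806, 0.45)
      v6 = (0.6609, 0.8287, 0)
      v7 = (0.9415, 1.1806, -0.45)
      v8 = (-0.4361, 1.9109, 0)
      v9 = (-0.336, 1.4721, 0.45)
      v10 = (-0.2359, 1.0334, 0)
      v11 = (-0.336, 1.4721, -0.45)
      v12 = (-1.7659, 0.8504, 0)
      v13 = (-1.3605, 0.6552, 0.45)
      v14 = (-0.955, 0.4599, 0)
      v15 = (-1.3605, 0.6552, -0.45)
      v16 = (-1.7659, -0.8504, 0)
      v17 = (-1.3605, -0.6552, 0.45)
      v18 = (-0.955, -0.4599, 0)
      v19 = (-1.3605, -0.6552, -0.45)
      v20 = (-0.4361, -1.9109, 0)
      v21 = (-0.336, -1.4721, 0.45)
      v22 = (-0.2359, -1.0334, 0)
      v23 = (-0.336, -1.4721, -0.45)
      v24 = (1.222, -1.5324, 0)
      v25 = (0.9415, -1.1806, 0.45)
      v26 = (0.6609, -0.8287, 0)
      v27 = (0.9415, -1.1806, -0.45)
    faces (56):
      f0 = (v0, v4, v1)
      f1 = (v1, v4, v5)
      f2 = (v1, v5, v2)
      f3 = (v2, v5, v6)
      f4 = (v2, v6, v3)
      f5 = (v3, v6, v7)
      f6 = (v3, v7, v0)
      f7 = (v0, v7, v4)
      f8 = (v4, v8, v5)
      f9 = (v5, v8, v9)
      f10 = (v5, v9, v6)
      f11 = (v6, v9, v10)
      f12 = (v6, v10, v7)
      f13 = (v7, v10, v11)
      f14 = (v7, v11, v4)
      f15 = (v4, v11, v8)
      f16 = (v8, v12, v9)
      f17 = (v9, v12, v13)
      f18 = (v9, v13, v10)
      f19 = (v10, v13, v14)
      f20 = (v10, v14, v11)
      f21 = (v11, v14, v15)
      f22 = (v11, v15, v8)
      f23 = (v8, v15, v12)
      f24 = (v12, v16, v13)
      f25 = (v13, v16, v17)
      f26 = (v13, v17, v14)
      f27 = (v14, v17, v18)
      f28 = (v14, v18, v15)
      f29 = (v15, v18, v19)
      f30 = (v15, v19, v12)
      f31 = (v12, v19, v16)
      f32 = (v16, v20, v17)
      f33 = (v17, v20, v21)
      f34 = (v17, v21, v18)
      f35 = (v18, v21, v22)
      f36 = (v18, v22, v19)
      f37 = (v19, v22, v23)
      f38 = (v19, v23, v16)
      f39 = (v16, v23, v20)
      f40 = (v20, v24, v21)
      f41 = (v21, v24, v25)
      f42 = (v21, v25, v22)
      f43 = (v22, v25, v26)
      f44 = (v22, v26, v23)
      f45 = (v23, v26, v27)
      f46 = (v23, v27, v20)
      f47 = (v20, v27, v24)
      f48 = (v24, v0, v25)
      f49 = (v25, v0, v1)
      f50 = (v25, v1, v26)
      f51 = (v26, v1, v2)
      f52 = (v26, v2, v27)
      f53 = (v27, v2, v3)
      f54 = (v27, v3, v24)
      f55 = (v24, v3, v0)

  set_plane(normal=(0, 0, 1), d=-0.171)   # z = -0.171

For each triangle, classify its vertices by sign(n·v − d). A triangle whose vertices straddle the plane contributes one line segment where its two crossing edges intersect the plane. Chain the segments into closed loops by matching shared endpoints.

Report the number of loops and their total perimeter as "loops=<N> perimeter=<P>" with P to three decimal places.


Straddling triangles (28 of 56):
  (v2,v6,v3) [++-] → (0.983558, 0.513794, -0.171)–(1.231, 0, -0.171)  len=0.5703
  (v3,v6,v7) [-+-] → (0.983558, 0.513794, -0.171)–(0.767528, 0.962422, -0.171)  len=0.4979
  (v3,v7,v0) [--+] → (1.57297, 0.448628, -0.171)–(1.789, 0, -0.171)  len=0.4979
  (v0,v7,v4) [+-+] → (1.57297, 0.448628, -0.171)–(1.11541, 1.39872, -0.171)  len=1.0545
  (v6,v10,v7) [++-] → (0.211512, 1.08934, -0.171)–(0.767528, 0.962422, -0.171)  len=0.5703
  (v7,v10,v11) [-+-] → (0.211512, 1.08934, -0.171)–(-0.273938, 1.20011, -0.171)  len=0.4979
  (v7,v11,v4) [--+] → (0.62996, 1.50949, -0.171)–(1.11541, 1.39872, -0.171)  len=0.4979
  (v4,v11,v8) [+-+] → (0.62996, 1.50949, -0.171)–(-0.398062, 1.74416, -0.171)  len=1.0545
  (v10,v14,v11) [++-] → (-0.71978, 0.844536, -0.171)–(-0.273938, 1.20011, -0.171)  len=0.5703
  (v11,v14,v15) [-+-] → (-0.71978, 0.844536, -0.171)–(-1.10909, 0.534114, -0.171)  len=0.4979
  (v11,v15,v8) [--+] → (-0.787372, 1.43373, -0.171)–(-0.398062, 1.74416, -0.171)  len=0.4979
  (v8,v15,v12) [+-+] → (-0.787372, 1.43373, -0.171)–(-1.61185, 0.776224, -0.171)  len=1.0546
  (v14,v18,v15) [++-] → (-1.10909, -0.036162, -0.171)–(-1.10909, 0.534114, -0.171)  len=0.5703
  (v15,v18,v19) [-+-] → (-1.10909, -0.036162, -0.171)–(-1.10909, -0.534114, -0.171)  len=0.4980
  (v15,v19,v12) [--+] → (-1.61185, 0.278272, -0.171)–(-1.61185, 0.776224, -0.171)  len=0.4980
  (v12,v19,v16) [+-+] → (-1.61185, 0.278272, -0.171)–(-1.61185, -0.776224, -0.171)  len=1.0545
  (v18,v22,v19) [++-] → (-0.663248, -0.889684, -0.171)–(-1.10909, -0.534114, -0.171)  len=0.5703
  (v19,v22,v23) [-+-] → (-0.663248, -0.889684, -0.171)–(-0.273938, -1.20011, -0.171)  len=0.4979
  (v19,v23,v16) [--+] → (-1.22254, -1.08665, -0.171)–(-1.61185, -0.776224, -0.171)  len=0.4979
  (v16,v23,v20) [+-+] → (-1.22254, -1.08665, -0.171)–(-0.398062, -1.74416, -0.171)  len=1.0546
  (v22,v26,v23) [++-] → (0.282078, -1.07319, -0.171)–(-0.273938, -1.20011, -0.171)  len=0.5703
  (v23,v26,v27) [-+-] → (0.282078, -1.07319, -0.171)–(0.767528, -0.962422, -0.171)  len=0.4979
  (v23,v27,v20) [--+] → (0.087388, -1.63339, -0.171)–(-0.398062, -1.74416, -0.171)  len=0.4979
  (v20,v27,v24) [+-+] → (0.087388, -1.63339, -0.171)–(1.11541, -1.39872, -0.171)  len=1.0545
  (v26,v2,v27) [++-] → (1.01497, -0.448628, -0.171)–(0.767528, -0.962422, -0.171)  len=0.5703
  (v27,v2,v3) [-+-] → (1.01497, -0.448628, -0.171)–(1.231, 0, -0.171)  len=0.4979
  (v27,v3,v24) [--+] → (1.33144, -0.950088, -0.171)–(1.11541, -1.39872, -0.171)  len=0.4979
  (v24,v3,v0) [+-+] → (1.33144, -0.950088, -0.171)–(1.789, 0, -0.171)  len=1.0545

Chained into 2 loop(s):
  loop 1: 14 segments, perimeter = 7.4775
  loop 2: 14 segments, perimeter = 10.8671
Total perimeter = 18.345

loops=2 perimeter=18.345


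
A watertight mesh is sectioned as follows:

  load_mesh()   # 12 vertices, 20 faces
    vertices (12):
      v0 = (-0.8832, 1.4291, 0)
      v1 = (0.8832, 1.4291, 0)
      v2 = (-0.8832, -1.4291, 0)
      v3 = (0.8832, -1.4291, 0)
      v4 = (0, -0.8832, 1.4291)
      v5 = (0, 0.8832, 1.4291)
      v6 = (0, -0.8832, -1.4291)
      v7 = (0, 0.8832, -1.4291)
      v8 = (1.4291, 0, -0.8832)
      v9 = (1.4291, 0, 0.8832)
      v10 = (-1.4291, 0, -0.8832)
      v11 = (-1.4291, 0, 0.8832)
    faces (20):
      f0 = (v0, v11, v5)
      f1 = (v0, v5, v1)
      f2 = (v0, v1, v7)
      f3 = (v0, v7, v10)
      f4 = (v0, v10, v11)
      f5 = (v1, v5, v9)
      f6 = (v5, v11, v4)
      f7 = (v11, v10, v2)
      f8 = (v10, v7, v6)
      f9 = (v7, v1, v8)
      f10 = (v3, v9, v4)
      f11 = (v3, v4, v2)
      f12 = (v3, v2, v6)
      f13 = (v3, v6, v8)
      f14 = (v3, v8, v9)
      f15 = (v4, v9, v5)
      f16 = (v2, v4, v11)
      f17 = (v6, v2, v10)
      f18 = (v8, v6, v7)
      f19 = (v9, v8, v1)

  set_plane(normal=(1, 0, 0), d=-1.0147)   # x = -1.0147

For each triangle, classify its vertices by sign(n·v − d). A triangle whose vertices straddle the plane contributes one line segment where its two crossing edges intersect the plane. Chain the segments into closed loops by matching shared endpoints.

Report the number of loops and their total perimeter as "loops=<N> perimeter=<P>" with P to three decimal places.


loops=1 perimeter=6.564

Straddling triangles (8 of 20):
  (v0,v11,v5) [+-+] → (-1.0147, 1.08485, 0.212751)–(-1.0147, 0.256104, 1.0415)  len=1.1720
  (v0,v7,v10) [++-] → (-1.0147, 0.256104, -1.0415)–(-1.0147, 1.08485, -0.212751)  len=1.1720
  (v0,v10,v11) [+--] → (-1.0147, 1.08485, -0.212751)–(-1.0147, 1.08485, 0.212751)  len=0.4255
  (v5,v11,v4) [+-+] → (-1.0147, 0.256104, 1.0415)–(-1.0147, -0.256104, 1.0415)  len=0.5122
  (v11,v10,v2) [--+] → (-1.0147, -1.08485, -0.212751)–(-1.0147, -1.08485, 0.212751)  len=0.4255
  (v10,v7,v6) [-++] → (-1.0147, 0.256104, -1.0415)–(-1.0147, -0.256104, -1.0415)  len=0.5122
  (v2,v4,v11) [++-] → (-1.0147, -0.256104, 1.0415)–(-1.0147, -1.08485, 0.212751)  len=1.1720
  (v6,v2,v10) [++-] → (-1.0147, -1.08485, -0.212751)–(-1.0147, -0.256104, -1.0415)  len=1.1720

Chained into 1 loop(s):
  loop 1: 8 segments, perimeter = 6.5635
Total perimeter = 6.564


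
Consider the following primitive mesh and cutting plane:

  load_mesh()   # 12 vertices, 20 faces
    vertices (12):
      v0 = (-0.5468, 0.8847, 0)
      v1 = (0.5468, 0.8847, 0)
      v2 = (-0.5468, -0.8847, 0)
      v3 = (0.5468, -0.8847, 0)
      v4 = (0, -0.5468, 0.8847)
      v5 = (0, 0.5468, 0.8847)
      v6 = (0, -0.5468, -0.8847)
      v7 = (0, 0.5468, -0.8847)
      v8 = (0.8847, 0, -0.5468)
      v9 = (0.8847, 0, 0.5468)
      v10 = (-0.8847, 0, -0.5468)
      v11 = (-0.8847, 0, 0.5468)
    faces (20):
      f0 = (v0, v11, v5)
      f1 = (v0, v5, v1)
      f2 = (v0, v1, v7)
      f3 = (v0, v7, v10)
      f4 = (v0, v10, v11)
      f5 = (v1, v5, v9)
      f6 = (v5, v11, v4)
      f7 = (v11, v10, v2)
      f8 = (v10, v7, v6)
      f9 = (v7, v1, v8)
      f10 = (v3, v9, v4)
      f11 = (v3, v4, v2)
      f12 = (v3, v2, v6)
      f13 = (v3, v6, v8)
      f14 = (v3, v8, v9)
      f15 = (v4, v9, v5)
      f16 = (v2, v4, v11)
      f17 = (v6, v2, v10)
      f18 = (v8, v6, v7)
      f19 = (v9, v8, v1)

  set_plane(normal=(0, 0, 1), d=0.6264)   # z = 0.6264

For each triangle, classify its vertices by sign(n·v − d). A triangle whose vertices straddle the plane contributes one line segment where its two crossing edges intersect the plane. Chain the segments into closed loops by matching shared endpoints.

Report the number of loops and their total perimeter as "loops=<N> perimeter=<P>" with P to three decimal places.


loops=1 perimeter=4.076

Straddling triangles (8 of 20):
  (v0,v11,v5) [--+] → (-0.676289, 0.128811, 0.6264)–(-0.159646, 0.645454, 0.6264)  len=0.7306
  (v0,v5,v1) [-+-] → (-0.159646, 0.645454, 0.6264)–(0.159646, 0.645454, 0.6264)  len=0.3193
  (v1,v5,v9) [-+-] → (0.159646, 0.645454, 0.6264)–(0.676289, 0.128811, 0.6264)  len=0.7306
  (v5,v11,v4) [+-+] → (-0.676289, 0.128811, 0.6264)–(-0.676289, -0.128811, 0.6264)  len=0.2576
  (v3,v9,v4) [--+] → (0.676289, -0.128811, 0.6264)–(0.159646, -0.645454, 0.6264)  len=0.7306
  (v3,v4,v2) [-+-] → (0.159646, -0.645454, 0.6264)–(-0.159646, -0.645454, 0.6264)  len=0.3193
  (v4,v9,v5) [+-+] → (0.676289, -0.128811, 0.6264)–(0.676289, 0.128811, 0.6264)  len=0.2576
  (v2,v4,v11) [-+-] → (-0.159646, -0.645454, 0.6264)–(-0.676289, -0.128811, 0.6264)  len=0.7306

Chained into 1 loop(s):
  loop 1: 8 segments, perimeter = 4.0764
Total perimeter = 4.076


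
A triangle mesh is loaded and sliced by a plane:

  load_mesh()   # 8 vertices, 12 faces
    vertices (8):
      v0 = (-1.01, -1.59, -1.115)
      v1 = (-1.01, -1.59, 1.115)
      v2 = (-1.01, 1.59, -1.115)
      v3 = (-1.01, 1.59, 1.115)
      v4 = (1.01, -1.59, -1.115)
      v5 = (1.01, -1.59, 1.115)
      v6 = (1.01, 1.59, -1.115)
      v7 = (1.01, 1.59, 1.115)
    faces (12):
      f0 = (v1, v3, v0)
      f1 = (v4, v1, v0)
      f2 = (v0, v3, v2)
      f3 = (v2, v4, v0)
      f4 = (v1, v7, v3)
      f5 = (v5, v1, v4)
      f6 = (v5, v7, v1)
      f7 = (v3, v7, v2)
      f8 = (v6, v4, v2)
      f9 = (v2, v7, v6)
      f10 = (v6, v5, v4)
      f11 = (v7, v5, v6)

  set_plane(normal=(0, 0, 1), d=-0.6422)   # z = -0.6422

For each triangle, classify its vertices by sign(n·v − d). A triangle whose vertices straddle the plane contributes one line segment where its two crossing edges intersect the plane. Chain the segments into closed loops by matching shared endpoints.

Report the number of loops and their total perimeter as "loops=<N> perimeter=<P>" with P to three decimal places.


loops=1 perimeter=10.400

Straddling triangles (8 of 12):
  (v1,v3,v0) [++-] → (-1.01, -0.915783, -0.6422)–(-1.01, -1.59, -0.6422)  len=0.6742
  (v4,v1,v0) [-+-] → (0.581724, -1.59, -0.6422)–(-1.01, -1.59, -0.6422)  len=1.5917
  (v0,v3,v2) [-+-] → (-1.01, -0.915783, -0.6422)–(-1.01, 1.59, -0.6422)  len=2.5058
  (v5,v1,v4) [++-] → (0.581724, -1.59, -0.6422)–(1.01, -1.59, -0.6422)  len=0.4283
  (v3,v7,v2) [++-] → (-0.581724, 1.59, -0.6422)–(-1.01, 1.59, -0.6422)  len=0.4283
  (v2,v7,v6) [-+-] → (-0.581724, 1.59, -0.6422)–(1.01, 1.59, -0.6422)  len=1.5917
  (v6,v5,v4) [-+-] → (1.01, 0.915783, -0.6422)–(1.01, -1.59, -0.6422)  len=2.5058
  (v7,v5,v6) [++-] → (1.01, 0.915783, -0.6422)–(1.01, 1.59, -0.6422)  len=0.6742

Chained into 1 loop(s):
  loop 1: 8 segments, perimeter = 10.4000
Total perimeter = 10.400


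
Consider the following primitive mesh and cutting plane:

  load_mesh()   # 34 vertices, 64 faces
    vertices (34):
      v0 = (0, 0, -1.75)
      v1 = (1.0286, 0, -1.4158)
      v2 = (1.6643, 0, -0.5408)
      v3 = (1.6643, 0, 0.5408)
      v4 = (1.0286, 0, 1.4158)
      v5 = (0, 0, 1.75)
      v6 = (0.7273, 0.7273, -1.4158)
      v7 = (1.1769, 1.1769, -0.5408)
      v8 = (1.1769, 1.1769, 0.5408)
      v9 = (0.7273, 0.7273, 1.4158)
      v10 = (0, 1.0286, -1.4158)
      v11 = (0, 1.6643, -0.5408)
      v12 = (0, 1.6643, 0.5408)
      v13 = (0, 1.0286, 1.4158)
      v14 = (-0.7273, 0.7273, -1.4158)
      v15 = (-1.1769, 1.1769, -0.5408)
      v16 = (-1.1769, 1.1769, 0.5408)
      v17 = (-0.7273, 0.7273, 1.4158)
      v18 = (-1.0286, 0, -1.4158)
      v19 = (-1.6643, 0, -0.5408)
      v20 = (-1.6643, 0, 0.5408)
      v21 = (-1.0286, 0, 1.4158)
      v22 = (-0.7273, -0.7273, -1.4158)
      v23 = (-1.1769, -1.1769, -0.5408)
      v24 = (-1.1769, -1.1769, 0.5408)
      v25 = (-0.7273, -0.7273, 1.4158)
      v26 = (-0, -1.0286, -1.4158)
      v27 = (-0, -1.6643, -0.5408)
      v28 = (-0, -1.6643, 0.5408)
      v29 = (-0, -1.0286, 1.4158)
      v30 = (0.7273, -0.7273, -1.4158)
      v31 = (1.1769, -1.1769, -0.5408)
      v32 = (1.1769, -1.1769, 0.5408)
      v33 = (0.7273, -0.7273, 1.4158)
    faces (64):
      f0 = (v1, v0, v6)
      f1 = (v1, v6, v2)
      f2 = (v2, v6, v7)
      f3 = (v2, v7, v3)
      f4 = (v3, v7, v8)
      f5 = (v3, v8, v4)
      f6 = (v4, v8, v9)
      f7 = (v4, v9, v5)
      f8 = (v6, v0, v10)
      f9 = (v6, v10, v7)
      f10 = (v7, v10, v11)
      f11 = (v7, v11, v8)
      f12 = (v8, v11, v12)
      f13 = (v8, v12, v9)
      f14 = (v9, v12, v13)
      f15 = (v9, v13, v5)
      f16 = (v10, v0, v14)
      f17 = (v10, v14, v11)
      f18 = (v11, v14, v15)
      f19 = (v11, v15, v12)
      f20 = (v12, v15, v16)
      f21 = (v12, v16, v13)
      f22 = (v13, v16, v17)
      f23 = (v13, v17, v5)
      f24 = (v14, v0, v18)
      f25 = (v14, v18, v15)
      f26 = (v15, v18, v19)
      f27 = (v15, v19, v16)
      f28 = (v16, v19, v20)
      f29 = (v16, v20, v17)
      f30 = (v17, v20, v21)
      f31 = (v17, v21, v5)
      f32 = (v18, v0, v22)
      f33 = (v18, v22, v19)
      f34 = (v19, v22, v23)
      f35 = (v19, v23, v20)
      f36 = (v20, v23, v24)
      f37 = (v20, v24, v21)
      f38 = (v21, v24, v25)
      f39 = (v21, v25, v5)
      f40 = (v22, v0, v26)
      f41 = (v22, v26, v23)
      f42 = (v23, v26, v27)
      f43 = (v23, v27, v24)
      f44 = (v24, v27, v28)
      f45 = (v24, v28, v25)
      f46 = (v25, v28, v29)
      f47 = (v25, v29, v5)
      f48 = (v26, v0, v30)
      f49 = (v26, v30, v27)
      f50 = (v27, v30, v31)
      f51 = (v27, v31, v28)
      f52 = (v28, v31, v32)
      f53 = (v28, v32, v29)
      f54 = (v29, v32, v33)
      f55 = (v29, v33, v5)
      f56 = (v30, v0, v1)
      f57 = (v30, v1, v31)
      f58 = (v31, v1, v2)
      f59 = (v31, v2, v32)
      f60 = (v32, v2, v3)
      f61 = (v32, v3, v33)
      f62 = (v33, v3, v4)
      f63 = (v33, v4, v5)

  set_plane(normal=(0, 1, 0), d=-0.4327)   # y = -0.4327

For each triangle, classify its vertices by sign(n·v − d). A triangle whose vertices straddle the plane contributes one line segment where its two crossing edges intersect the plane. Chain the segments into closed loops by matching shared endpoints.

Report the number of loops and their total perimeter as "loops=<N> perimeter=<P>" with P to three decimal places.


Straddling triangles (20 of 64):
  (v18,v0,v22) [++-] → (-0.4327, -0.4327, -1.55117)–(-0.849345, -0.4327, -1.4158)  len=0.4381
  (v18,v22,v19) [+-+] → (-0.849345, -0.4327, -1.4158)–(-1.10684, -0.4327, -1.06137)  len=0.4381
  (v19,v22,v23) [+--] → (-1.10684, -0.4327, -1.06137)–(-1.4851, -0.4327, -0.5408)  len=0.6435
  (v19,v23,v20) [+-+] → (-1.4851, -0.4327, -0.5408)–(-1.4851, -0.4327, 0.143138)  len=0.6839
  (v20,v23,v24) [+--] → (-1.4851, -0.4327, 0.143138)–(-1.4851, -0.4327, 0.5408)  len=0.3977
  (v20,v24,v21) [+-+] → (-1.4851, -0.4327, 0.5408)–(-1.08312, -0.4327, 1.0941)  len=0.6839
  (v21,v24,v25) [+--] → (-1.08312, -0.4327, 1.0941)–(-0.849345, -0.4327, 1.4158)  len=0.3977
  (v21,v25,v5) [+-+] → (-0.849345, -0.4327, 1.4158)–(-0.4327, -0.4327, 1.55117)  len=0.4381
  (v22,v0,v26) [-+-] → (-0.4327, -0.4327, -1.55117)–(0, -0.4327, -1.60941)  len=0.4366
  (v25,v29,v5) [--+] → (0, -0.4327, 1.60941)–(-0.4327, -0.4327, 1.55117)  len=0.4366
  (v26,v0,v30) [-+-] → (0, -0.4327, -1.60941)–(0.4327, -0.4327, -1.55117)  len=0.4366
  (v29,v33,v5) [--+] → (0.4327, -0.4327, 1.55117)–(0, -0.4327, 1.60941)  len=0.4366
  (v30,v0,v1) [-++] → (0.4327, -0.4327, -1.55117)–(0.849345, -0.4327, -1.4158)  len=0.4381
  (v30,v1,v31) [-+-] → (0.849345, -0.4327, -1.4158)–(1.08312, -0.4327, -1.0941)  len=0.3977
  (v31,v1,v2) [-++] → (1.08312, -0.4327, -1.0941)–(1.4851, -0.4327, -0.5408)  len=0.6839
  (v31,v2,v32) [-+-] → (1.4851, -0.4327, -0.5408)–(1.4851, -0.4327, -0.143138)  len=0.3977
  (v32,v2,v3) [-++] → (1.4851, -0.4327, -0.143138)–(1.4851, -0.4327, 0.5408)  len=0.6839
  (v32,v3,v33) [-+-] → (1.4851, -0.4327, 0.5408)–(1.10684, -0.4327, 1.06137)  len=0.6435
  (v33,v3,v4) [-++] → (1.10684, -0.4327, 1.06137)–(0.849345, -0.4327, 1.4158)  len=0.4381
  (v33,v4,v5) [-++] → (0.849345, -0.4327, 1.4158)–(0.4327, -0.4327, 1.55117)  len=0.4381

Chained into 1 loop(s):
  loop 1: 20 segments, perimeter = 9.9883
Total perimeter = 9.988

loops=1 perimeter=9.988


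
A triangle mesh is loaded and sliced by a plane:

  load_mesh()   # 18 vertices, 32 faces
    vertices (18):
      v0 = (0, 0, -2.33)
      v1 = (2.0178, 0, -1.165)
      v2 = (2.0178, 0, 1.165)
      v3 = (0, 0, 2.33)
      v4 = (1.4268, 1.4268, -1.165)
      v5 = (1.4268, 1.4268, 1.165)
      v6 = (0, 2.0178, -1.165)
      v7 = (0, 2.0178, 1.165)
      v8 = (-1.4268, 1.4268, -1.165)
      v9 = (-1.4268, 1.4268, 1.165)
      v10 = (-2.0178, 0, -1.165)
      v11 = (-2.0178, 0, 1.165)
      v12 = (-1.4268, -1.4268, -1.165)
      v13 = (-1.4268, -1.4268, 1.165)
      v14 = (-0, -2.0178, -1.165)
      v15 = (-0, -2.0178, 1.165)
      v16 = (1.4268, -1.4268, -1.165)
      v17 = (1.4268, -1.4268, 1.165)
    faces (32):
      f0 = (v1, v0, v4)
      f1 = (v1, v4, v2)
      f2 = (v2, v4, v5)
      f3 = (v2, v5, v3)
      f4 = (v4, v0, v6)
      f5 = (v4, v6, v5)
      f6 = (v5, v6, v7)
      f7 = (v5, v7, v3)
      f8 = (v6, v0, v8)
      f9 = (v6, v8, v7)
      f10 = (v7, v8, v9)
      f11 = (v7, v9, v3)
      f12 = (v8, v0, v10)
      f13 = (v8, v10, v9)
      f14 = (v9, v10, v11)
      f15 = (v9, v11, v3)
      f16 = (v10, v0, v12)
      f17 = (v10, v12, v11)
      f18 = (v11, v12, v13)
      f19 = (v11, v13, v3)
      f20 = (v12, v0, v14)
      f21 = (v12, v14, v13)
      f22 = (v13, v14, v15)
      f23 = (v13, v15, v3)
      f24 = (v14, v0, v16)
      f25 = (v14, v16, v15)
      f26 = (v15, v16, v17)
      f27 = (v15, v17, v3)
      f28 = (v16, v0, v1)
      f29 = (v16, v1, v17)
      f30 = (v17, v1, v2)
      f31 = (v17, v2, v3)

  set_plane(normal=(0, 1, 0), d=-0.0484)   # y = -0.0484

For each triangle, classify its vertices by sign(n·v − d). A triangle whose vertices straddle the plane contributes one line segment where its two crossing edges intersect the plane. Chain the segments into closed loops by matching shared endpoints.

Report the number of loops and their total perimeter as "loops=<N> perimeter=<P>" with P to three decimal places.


loops=1 perimeter=13.863

Straddling triangles (12 of 32):
  (v10,v0,v12) [++-] → (-0.0484, -0.0484, -2.29048)–(-1.99775, -0.0484, -1.165)  len=2.2509
  (v10,v12,v11) [+-+] → (-1.99775, -0.0484, -1.165)–(-1.99775, -0.0484, 1.08596)  len=2.2510
  (v11,v12,v13) [+--] → (-1.99775, -0.0484, 1.08596)–(-1.99775, -0.0484, 1.165)  len=0.0790
  (v11,v13,v3) [+-+] → (-1.99775, -0.0484, 1.165)–(-0.0484, -0.0484, 2.29048)  len=2.2509
  (v12,v0,v14) [-+-] → (-0.0484, -0.0484, -2.29048)–(0, -0.0484, -2.30206)  len=0.0498
  (v13,v15,v3) [--+] → (0, -0.0484, 2.30206)–(-0.0484, -0.0484, 2.29048)  len=0.0498
  (v14,v0,v16) [-+-] → (0, -0.0484, -2.30206)–(0.0484, -0.0484, -2.29048)  len=0.0498
  (v15,v17,v3) [--+] → (0.0484, -0.0484, 2.29048)–(0, -0.0484, 2.30206)  len=0.0498
  (v16,v0,v1) [-++] → (0.0484, -0.0484, -2.29048)–(1.99775, -0.0484, -1.165)  len=2.2509
  (v16,v1,v17) [-+-] → (1.99775, -0.0484, -1.165)–(1.99775, -0.0484, -1.08596)  len=0.0790
  (v17,v1,v2) [-++] → (1.99775, -0.0484, -1.08596)–(1.99775, -0.0484, 1.165)  len=2.2510
  (v17,v2,v3) [-++] → (1.99775, -0.0484, 1.165)–(0.0484, -0.0484, 2.29048)  len=2.2509

Chained into 1 loop(s):
  loop 1: 12 segments, perimeter = 13.8628
Total perimeter = 13.863


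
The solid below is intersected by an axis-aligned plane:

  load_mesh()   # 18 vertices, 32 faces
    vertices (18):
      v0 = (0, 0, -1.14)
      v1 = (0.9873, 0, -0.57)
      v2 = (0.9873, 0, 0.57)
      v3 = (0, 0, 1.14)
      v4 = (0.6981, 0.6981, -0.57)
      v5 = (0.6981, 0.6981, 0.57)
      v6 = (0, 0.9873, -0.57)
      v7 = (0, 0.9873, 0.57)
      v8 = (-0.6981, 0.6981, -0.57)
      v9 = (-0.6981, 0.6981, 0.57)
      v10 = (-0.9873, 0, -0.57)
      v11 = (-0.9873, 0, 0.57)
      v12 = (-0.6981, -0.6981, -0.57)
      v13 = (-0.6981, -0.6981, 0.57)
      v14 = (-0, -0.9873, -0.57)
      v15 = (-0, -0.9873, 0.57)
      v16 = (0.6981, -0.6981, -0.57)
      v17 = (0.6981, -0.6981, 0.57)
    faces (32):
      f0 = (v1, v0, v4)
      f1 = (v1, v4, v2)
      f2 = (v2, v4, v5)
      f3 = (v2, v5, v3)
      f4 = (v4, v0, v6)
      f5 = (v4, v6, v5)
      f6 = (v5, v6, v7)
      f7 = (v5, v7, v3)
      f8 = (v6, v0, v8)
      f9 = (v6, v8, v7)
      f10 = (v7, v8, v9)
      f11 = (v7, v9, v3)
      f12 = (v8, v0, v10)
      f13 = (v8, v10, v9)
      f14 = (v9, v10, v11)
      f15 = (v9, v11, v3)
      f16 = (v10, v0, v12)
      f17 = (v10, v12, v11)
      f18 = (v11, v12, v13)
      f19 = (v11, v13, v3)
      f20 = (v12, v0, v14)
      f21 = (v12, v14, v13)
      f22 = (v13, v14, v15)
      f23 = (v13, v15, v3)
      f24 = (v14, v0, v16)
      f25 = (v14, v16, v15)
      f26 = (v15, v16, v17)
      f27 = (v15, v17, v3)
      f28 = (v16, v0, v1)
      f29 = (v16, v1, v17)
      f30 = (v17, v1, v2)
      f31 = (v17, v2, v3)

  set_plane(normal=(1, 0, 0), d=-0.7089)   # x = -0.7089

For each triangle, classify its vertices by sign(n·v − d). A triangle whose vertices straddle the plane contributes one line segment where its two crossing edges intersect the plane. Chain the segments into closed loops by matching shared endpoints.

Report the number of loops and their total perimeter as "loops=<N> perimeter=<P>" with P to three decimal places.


loops=1 perimeter=5.044

Straddling triangles (8 of 32):
  (v8,v0,v10) [++-] → (-0.7089, 0, -0.730729)–(-0.7089, 0.67203, -0.57)  len=0.6910
  (v8,v10,v9) [+-+] → (-0.7089, 0.67203, -0.57)–(-0.7089, 0.67203, 0.527427)  len=1.0974
  (v9,v10,v11) [+--] → (-0.7089, 0.67203, 0.527427)–(-0.7089, 0.67203, 0.57)  len=0.0426
  (v9,v11,v3) [+-+] → (-0.7089, 0.67203, 0.57)–(-0.7089, 0, 0.730729)  len=0.6910
  (v10,v0,v12) [-++] → (-0.7089, 0, -0.730729)–(-0.7089, -0.67203, -0.57)  len=0.6910
  (v10,v12,v11) [-+-] → (-0.7089, -0.67203, -0.57)–(-0.7089, -0.67203, -0.527427)  len=0.0426
  (v11,v12,v13) [-++] → (-0.7089, -0.67203, -0.527427)–(-0.7089, -0.67203, 0.57)  len=1.0974
  (v11,v13,v3) [-++] → (-0.7089, -0.67203, 0.57)–(-0.7089, 0, 0.730729)  len=0.6910

Chained into 1 loop(s):
  loop 1: 8 segments, perimeter = 5.0439
Total perimeter = 5.044


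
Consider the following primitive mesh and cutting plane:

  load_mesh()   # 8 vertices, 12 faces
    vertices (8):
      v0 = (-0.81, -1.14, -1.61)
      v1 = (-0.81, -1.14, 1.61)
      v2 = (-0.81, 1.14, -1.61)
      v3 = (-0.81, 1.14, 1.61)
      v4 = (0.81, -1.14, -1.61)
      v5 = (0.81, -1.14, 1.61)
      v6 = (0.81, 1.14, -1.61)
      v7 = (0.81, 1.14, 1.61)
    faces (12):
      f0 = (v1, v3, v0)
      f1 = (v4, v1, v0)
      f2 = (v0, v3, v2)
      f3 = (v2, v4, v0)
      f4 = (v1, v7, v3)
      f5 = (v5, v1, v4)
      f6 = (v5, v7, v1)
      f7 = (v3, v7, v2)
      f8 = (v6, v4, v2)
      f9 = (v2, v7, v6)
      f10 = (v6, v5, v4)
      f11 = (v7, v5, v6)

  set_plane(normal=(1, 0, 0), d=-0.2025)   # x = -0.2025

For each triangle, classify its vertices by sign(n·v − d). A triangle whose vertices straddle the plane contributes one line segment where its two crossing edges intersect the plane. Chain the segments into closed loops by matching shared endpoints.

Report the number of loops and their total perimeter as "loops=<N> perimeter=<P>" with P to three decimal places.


Straddling triangles (8 of 12):
  (v4,v1,v0) [+--] → (-0.2025, -1.14, 0.4025)–(-0.2025, -1.14, -1.61)  len=2.0125
  (v2,v4,v0) [-+-] → (-0.2025, 0.285, -1.61)–(-0.2025, -1.14, -1.61)  len=1.4250
  (v1,v7,v3) [-+-] → (-0.2025, -0.285, 1.61)–(-0.2025, 1.14, 1.61)  len=1.4250
  (v5,v1,v4) [+-+] → (-0.2025, -1.14, 1.61)–(-0.2025, -1.14, 0.4025)  len=1.2075
  (v5,v7,v1) [++-] → (-0.2025, -0.285, 1.61)–(-0.2025, -1.14, 1.61)  len=0.8550
  (v3,v7,v2) [-+-] → (-0.2025, 1.14, 1.61)–(-0.2025, 1.14, -0.4025)  len=2.0125
  (v6,v4,v2) [++-] → (-0.2025, 0.285, -1.61)–(-0.2025, 1.14, -1.61)  len=0.8550
  (v2,v7,v6) [-++] → (-0.2025, 1.14, -0.4025)–(-0.2025, 1.14, -1.61)  len=1.2075

Chained into 1 loop(s):
  loop 1: 8 segments, perimeter = 11.0000
Total perimeter = 11.000

loops=1 perimeter=11.000


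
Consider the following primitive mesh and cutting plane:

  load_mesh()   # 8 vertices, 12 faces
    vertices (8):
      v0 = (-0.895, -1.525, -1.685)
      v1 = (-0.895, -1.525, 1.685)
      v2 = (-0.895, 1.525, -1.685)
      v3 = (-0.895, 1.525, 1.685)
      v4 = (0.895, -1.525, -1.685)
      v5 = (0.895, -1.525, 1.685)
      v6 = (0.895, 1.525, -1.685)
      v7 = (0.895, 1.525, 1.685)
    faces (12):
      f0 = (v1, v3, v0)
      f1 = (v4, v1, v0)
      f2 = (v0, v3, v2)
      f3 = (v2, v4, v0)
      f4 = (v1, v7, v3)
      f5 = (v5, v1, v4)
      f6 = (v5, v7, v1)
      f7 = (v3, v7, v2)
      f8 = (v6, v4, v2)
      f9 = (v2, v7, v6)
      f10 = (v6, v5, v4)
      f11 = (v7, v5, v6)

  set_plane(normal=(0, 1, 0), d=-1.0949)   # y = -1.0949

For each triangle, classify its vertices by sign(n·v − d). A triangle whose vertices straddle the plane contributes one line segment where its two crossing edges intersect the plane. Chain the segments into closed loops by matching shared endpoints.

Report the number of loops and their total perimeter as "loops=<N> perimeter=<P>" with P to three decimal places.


Straddling triangles (8 of 12):
  (v1,v3,v0) [-+-] → (-0.895, -1.0949, 1.685)–(-0.895, -1.0949, -1.20977)  len=2.8948
  (v0,v3,v2) [-++] → (-0.895, -1.0949, -1.20977)–(-0.895, -1.0949, -1.685)  len=0.4752
  (v2,v4,v0) [+--] → (0.642581, -1.0949, -1.685)–(-0.895, -1.0949, -1.685)  len=1.5376
  (v1,v7,v3) [-++] → (-0.642581, -1.0949, 1.685)–(-0.895, -1.0949, 1.685)  len=0.2524
  (v5,v7,v1) [-+-] → (0.895, -1.0949, 1.685)–(-0.642581, -1.0949, 1.685)  len=1.5376
  (v6,v4,v2) [+-+] → (0.895, -1.0949, -1.685)–(0.642581, -1.0949, -1.685)  len=0.2524
  (v6,v5,v4) [+--] → (0.895, -1.0949, 1.20977)–(0.895, -1.0949, -1.685)  len=2.8948
  (v7,v5,v6) [+-+] → (0.895, -1.0949, 1.685)–(0.895, -1.0949, 1.20977)  len=0.4752

Chained into 1 loop(s):
  loop 1: 8 segments, perimeter = 10.3200
Total perimeter = 10.320

loops=1 perimeter=10.320


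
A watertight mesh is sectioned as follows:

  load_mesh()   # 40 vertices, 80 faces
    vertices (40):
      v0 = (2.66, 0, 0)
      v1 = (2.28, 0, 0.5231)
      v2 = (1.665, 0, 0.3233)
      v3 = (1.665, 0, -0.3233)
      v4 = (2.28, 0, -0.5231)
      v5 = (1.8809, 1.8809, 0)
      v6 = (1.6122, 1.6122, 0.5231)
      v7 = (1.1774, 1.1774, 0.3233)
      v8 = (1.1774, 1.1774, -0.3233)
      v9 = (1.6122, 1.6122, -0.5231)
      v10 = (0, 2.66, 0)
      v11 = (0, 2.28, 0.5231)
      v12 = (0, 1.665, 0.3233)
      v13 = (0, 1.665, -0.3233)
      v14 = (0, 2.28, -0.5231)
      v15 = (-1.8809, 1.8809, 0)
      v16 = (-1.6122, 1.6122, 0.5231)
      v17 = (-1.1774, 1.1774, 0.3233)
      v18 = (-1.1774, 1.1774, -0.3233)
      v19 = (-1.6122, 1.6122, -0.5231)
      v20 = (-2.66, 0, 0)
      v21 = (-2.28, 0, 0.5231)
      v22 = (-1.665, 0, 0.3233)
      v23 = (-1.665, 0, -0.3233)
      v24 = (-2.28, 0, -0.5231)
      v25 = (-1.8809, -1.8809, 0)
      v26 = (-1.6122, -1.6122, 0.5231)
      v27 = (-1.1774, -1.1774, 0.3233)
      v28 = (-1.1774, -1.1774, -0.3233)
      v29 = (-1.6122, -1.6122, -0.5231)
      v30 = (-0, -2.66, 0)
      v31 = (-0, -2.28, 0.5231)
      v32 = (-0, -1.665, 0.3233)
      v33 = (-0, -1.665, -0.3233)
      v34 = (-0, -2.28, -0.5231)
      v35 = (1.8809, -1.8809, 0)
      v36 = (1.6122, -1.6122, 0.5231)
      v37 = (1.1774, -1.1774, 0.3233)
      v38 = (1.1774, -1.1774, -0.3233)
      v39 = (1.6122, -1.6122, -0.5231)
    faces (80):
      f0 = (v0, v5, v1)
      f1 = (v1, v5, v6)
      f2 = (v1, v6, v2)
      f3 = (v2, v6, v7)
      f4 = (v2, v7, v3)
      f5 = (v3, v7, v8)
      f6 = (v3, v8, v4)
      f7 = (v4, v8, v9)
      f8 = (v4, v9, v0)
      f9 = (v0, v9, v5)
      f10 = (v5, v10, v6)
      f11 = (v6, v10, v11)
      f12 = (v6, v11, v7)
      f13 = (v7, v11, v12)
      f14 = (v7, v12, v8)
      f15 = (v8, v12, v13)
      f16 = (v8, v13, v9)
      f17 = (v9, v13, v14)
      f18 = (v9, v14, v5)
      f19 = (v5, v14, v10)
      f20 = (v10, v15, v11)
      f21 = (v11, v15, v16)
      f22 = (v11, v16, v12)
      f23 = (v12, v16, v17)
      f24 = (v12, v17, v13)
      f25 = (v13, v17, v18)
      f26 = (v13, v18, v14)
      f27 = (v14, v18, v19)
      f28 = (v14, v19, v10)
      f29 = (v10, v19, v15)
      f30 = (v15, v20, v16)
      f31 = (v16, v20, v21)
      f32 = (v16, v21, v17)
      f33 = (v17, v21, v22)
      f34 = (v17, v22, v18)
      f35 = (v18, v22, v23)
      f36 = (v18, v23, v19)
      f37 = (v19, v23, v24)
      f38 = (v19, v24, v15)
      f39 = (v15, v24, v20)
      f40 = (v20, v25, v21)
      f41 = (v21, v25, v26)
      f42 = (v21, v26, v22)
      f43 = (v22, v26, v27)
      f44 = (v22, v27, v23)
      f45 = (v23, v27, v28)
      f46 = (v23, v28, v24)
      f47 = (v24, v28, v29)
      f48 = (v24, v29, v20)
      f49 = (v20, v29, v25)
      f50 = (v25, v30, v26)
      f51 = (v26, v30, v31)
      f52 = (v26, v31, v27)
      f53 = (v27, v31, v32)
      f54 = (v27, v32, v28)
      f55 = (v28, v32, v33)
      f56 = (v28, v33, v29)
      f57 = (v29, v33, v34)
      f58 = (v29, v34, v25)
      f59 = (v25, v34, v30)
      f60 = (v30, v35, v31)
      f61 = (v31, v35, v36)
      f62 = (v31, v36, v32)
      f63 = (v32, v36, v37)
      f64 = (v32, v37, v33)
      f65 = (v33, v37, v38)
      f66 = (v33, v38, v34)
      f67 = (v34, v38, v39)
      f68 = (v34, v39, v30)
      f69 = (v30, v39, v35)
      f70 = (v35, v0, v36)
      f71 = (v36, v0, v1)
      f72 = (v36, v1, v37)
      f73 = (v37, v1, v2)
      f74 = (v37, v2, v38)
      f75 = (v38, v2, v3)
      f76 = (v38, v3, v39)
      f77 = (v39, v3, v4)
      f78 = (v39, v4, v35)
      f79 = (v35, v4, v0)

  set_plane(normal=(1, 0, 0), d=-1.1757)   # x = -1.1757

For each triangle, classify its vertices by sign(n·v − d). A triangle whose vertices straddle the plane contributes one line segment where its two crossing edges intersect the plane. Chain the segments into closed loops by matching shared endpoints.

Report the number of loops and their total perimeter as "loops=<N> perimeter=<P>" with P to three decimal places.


loops=2 perimeter=6.466

Straddling triangles (20 of 80):
  (v10,v15,v11) [+-+] → (-1.1757, 2.17301, 0)–(-1.1757, 2.03053, 0.196124)  len=0.2424
  (v11,v15,v16) [+--] → (-1.1757, 2.03053, 0.196124)–(-1.1757, 1.79301, 0.5231)  len=0.4041
  (v11,v16,v12) [+-+] → (-1.1757, 1.79301, 0.5231)–(-1.1757, 1.6265, 0.469005)  len=0.1751
  (v12,v16,v17) [+--] → (-1.1757, 1.6265, 0.469005)–(-1.1757, 1.1781, 0.3233)  len=0.4715
  (v12,v17,v13) [+-+] → (-1.1757, 1.1781, 0.3233)–(-1.1757, 1.1781, 0.322366)  len=0.0009
  (v13,v17,v18) [+--] → (-1.1757, 1.1781, 0.322366)–(-1.1757, 1.1781, -0.3233)  len=0.6457
  (v13,v18,v14) [+-+] → (-1.1757, 1.1781, -0.3233)–(-1.1757, 1.17899, -0.323588)  len=0.0009
  (v14,v18,v19) [+--] → (-1.1757, 1.17899, -0.323588)–(-1.1757, 1.79301, -0.5231)  len=0.6456
  (v14,v19,v10) [+-+] → (-1.1757, 1.79301, -0.5231)–(-1.1757, 1.89589, -0.381472)  len=0.1751
  (v10,v19,v15) [+--] → (-1.1757, 1.89589, -0.381472)–(-1.1757, 2.17301, 0)  len=0.4715
  (v25,v30,v26) [-+-] → (-1.1757, -2.17301, 0)–(-1.1757, -1.89589, 0.381472)  len=0.4715
  (v26,v30,v31) [-++] → (-1.1757, -1.89589, 0.381472)–(-1.1757, -1.79301, 0.5231)  len=0.1751
  (v26,v31,v27) [-+-] → (-1.1757, -1.79301, 0.5231)–(-1.1757, -1.17899, 0.323588)  len=0.6456
  (v27,v31,v32) [-++] → (-1.1757, -1.17899, 0.323588)–(-1.1757, -1.1781, 0.3233)  len=0.0009
  (v27,v32,v28) [-+-] → (-1.1757, -1.1781, 0.3233)–(-1.1757, -1.1781, -0.322366)  len=0.6457
  (v28,v32,v33) [-++] → (-1.1757, -1.1781, -0.322366)–(-1.1757, -1.1781, -0.3233)  len=0.0009
  (v28,v33,v29) [-+-] → (-1.1757, -1.1781, -0.3233)–(-1.1757, -1.6265, -0.469005)  len=0.4715
  (v29,v33,v34) [-++] → (-1.1757, -1.6265, -0.469005)–(-1.1757, -1.79301, -0.5231)  len=0.1751
  (v29,v34,v25) [-+-] → (-1.1757, -1.79301, -0.5231)–(-1.1757, -2.03053, -0.196124)  len=0.4041
  (v25,v34,v30) [-++] → (-1.1757, -2.03053, -0.196124)–(-1.1757, -2.17301, 0)  len=0.2424

Chained into 2 loop(s):
  loop 1: 10 segments, perimeter = 3.2328
  loop 2: 10 segments, perimeter = 3.2328
Total perimeter = 6.466


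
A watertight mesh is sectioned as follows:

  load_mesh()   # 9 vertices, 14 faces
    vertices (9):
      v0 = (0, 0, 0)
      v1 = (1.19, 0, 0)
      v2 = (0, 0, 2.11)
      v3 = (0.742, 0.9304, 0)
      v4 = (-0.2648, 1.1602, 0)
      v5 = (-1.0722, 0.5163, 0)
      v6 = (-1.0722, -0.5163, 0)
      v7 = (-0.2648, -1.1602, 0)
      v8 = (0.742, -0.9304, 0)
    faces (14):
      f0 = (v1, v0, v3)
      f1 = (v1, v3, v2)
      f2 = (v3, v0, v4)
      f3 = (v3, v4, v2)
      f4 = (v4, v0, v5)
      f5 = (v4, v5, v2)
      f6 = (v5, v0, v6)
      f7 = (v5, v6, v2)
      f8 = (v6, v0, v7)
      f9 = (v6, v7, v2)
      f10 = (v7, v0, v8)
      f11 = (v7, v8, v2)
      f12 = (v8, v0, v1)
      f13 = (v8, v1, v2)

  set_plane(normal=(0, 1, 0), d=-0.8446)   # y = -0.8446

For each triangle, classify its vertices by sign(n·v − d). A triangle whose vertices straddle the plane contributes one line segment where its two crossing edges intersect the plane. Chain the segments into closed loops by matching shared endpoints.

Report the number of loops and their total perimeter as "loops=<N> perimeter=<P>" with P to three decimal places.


Straddling triangles (6 of 14):
  (v6,v0,v7) [++-] → (-0.192769, -0.8446, 0)–(-0.660538, -0.8446, 0)  len=0.4678
  (v6,v7,v2) [+-+] → (-0.660538, -0.8446, 0)–(-0.192769, -0.8446, 0.573967)  len=0.7404
  (v7,v0,v8) [-+-] → (-0.192769, -0.8446, 0)–(0.673574, -0.8446, 0)  len=0.8663
  (v7,v8,v2) [--+] → (0.673574, -0.8446, 0.194581)–(-0.192769, -0.8446, 0.573967)  len=0.9458
  (v8,v0,v1) [-++] → (0.673574, -0.8446, 0)–(0.783314, -0.8446, 0)  len=0.1097
  (v8,v1,v2) [-++] → (0.783314, -0.8446, 0)–(0.673574, -0.8446, 0.194581)  len=0.2234

Chained into 1 loop(s):
  loop 1: 6 segments, perimeter = 3.3535
Total perimeter = 3.353

loops=1 perimeter=3.353
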